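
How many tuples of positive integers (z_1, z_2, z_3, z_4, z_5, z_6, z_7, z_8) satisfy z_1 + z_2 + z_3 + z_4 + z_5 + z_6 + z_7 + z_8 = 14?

Substitute z'_i = z_i - 1 (so z'_i >= 0). Then sum z'_i = 14 - 8 = 6.
Stars and bars: C(6+8-1, 8-1) = C(13,7).

Final answer: C(13,7) = 1716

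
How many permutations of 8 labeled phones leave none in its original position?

D(n) = (n-1)(D(n-1) + D(n-2)), D(0)=1, D(1)=0.
D(2) = 1 x (0 + 1) = 1
D(3) = 2 x (1 + 0) = 2
D(4) = 3 x (2 + 1) = 9
D(5) = 4 x (9 + 2) = 44
D(6) = 5 x (44 + 9) = 265
D(7) = 6 x (265 + 44) = 1854
D(8) = 7 x (D(7) + D(6)) = 7 x (1854 + 265)

Final answer: D(8) = 14833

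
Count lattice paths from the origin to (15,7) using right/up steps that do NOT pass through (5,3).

Total paths to (15,7): C(22,7) = 170544.
Paths through (5,3): C(8,3) x C(14,4) = 56056.
Avoiding (5,3): 170544 - 56056.

Final answer: 114488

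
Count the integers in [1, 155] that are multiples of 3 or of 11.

Multiples of 3: 51. Multiples of 11: 14. Of both (lcm=33): 4.
By inclusion-exclusion: 51 + 14 - 4.

Final answer: 61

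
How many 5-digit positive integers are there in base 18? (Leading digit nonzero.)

In base 18, the leading digit has 17 choices (1..17); each of the remaining 4 digits has 18 choices.
Total: 17 x 18^4.

Final answer: 1784592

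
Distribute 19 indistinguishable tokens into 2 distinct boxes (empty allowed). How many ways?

Stars and bars: C(n+k-1, k-1) = C(20,1).

Final answer: C(20,1) = 20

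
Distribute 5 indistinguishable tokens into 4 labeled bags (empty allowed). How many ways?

Stars and bars: C(n+k-1, k-1) = C(8,3).

Final answer: C(8,3) = 56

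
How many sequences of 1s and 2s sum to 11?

Let f(n) count the ways. The last step is size 1 or 2, so f(n) = f(n-1) + f(n-2) with f(1)=1, f(2)=2.
Iterating the recurrence: f(1)=1, f(2)=2, f(3)=3, f(4)=5, f(5)=8, f(6)=13, f(7)=21, f(8)=34, f(9)=55, f(10)=89, f(11)=144.

Final answer: 144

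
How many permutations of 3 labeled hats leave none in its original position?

Use the recurrence D(n) = (n-1)(D(n-1) + D(n-2)) with D(0)=1, D(1)=0.
D(2) = 1 x (0 + 1) = 1
D(3) = 2 x (D(2) + D(1)) = 2 x (1 + 0)

Final answer: D(3) = 2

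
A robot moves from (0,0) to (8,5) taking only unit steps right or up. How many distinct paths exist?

Each path has 8 right steps and 5 up steps in some order (13 steps total).
Choose which 5 of the 13 steps are up: C(13,5).

Final answer: C(13,5) = 1287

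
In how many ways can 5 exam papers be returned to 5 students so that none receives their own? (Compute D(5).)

Use the recurrence D(n) = (n-1)(D(n-1) + D(n-2)) with D(0)=1, D(1)=0.
D(2) = 1 x (0 + 1) = 1
D(3) = 2 x (1 + 0) = 2
D(4) = 3 x (2 + 1) = 9
D(5) = 4 x (D(4) + D(3)) = 4 x (9 + 2)

Final answer: D(5) = 44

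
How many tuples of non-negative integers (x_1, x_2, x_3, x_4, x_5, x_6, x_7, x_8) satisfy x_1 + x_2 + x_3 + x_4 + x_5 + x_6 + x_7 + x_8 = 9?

Stars and bars with 9 stars and 7 bars:
C(9+8-1, 8-1) = C(16,7).

Final answer: C(16,7) = 11440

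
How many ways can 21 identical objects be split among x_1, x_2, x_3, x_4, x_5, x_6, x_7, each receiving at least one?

Substitute x'_i = x_i - 1 (so x'_i >= 0). Then sum x'_i = 21 - 7 = 14.
Stars and bars: C(14+7-1, 7-1) = C(20,6).

Final answer: C(20,6) = 38760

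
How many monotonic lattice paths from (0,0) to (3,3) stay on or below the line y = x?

Total monotonic paths to (3,3): C(6,3) = 20.
By the reflection principle, paths that go above the diagonal number C(6,4) = 15.
Valid Dyck paths: 20 - 15.
(Check: C(6,3) - C(6,4) = C(6,3)/4, the Catalan number C_{3}.)

Final answer: C_{3} = 5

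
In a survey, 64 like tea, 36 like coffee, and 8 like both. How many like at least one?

|A union B| = |A| + |B| - |A intersect B| = 64 + 36 - 8.

Final answer: 92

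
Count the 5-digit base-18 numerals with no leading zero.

In base 18, the leading digit has 17 choices (1..17); each of the remaining 4 digits has 18 choices.
Total: 17 x 18^4.

Final answer: 1784592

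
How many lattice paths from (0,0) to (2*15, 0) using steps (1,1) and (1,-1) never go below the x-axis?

Total monotonic paths to (15,15): C(30,15) = 155117520.
Paths that cross above y=x (reflection bijection): C(30,16) = 145422675.
Valid Dyck paths: 155117520 - 145422675.
(Check: C(30,15) - C(30,16) = C(30,15)/16, the Catalan number C_{15}.)

Final answer: C_{15} = 9694845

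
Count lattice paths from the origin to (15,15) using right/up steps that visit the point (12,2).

Paths (0,0)->(12,2): C(14,2) = 91.
Paths (12,2)->(15,15): C(16,13) = 560.
By multiplication principle: 91 x 560.

Final answer: 50960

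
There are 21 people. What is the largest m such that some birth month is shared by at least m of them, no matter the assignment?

There are 12 possible values for birth month. With 21 people and 12 categories, by pigeonhole: ceiling(21/12).

Final answer: 2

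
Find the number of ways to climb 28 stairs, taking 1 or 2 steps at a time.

Let f(n) count the ways. The last step is size 1 or 2, so f(n) = f(n-1) + f(n-2) with f(1)=1, f(2)=2.
Computing successive values: f(1)=1, f(2)=2, f(3)=3, f(4)=5, f(5)=8, f(6)=13, f(7)=21, f(8)=34, f(9)=55, f(10)=89, f(11)=144, f(12)=233, f(13)=377, f(14)=610, f(15)=987, f(16)=1597, f(17)=2584, f(18)=4181, f(19)=6765, f(20)=10946, f(21)=17711, f(22)=28657, f(23)=46368, f(24)=75025, f(25)=121393, f(26)=196418, f(27)=317811, f(28)=514229.

Final answer: 514229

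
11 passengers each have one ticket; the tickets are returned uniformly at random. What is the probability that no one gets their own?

Derangements satisfy D(n) = (n-1)(D(n-1) + D(n-2)), starting from D(0)=1, D(1)=0.
Building up: D(2)=1, D(3)=2, D(4)=9, D(5)=44, D(6)=265, D(7)=1854, D(8)=14833, D(9)=133496, D(10)=1334961, D(11)=14684570.
Total arrangements: 11! = 39916800.
Probability = D(11)/11! = 1468457/3991680.

Final answer: D(11)/11! = 14684570/39916800 = 0.367879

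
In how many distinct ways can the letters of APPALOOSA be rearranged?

Letters (A:3, L:1, O:2, P:2, S:1). Total letters: 9.
Permutations = 9!/(3! x 2! x 2!).

Final answer: 15120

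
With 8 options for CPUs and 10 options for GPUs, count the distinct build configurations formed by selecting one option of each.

By the multiplication principle: 8 x 10.

Final answer: 80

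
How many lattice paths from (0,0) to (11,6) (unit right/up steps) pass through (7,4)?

Paths (0,0)->(7,4): C(11,4) = 330.
Paths (7,4)->(11,6): C(6,2) = 15.
By multiplication principle: 330 x 15.

Final answer: 4950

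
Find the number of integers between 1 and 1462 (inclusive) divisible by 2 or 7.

Multiples of 2: 731. Multiples of 7: 208. Of both (lcm=14): 104.
By inclusion-exclusion: 731 + 208 - 104.

Final answer: 835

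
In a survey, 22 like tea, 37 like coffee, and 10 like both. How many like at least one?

|A union B| = |A| + |B| - |A intersect B| = 22 + 37 - 10.

Final answer: 49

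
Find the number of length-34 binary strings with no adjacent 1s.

A valid string ends in 0 (append to any length-(n-1) valid string) or in 01 (append to any length-(n-2) valid string), so a(n) = a(n-1) + a(n-2) with a(1)=2, a(2)=3.
Building up term by term: a(1)=2, a(2)=3, a(3)=5, a(4)=8, a(5)=13, a(6)=21, a(7)=34, a(8)=55, a(9)=89, a(10)=144, a(11)=233, a(12)=377, a(13)=610, a(14)=987, a(15)=1597, a(16)=2584, a(17)=4181, a(18)=6765, a(19)=10946, a(20)=17711, a(21)=28657, a(22)=46368, a(23)=75025, a(24)=121393, a(25)=196418, a(26)=317811, a(27)=514229, a(28)=832040, a(29)=1346269, a(30)=2178309, a(31)=3524578, a(32)=5702887, a(33)=9227465, a(34)=14930352.

Final answer: 14930352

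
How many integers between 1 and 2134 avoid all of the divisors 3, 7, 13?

|div by 3|=711, |div by 7|=304, |div by 13|=164.
|div by 3&7|=101, |div by 3&13|=54, |div by 7&13|=23, |div by all|=7.
By inclusion-exclusion, divisible by at least one: 711+304+164-101-54-23+7 = 1008.
Not divisible by any: 2134 - 1008.

Final answer: 1126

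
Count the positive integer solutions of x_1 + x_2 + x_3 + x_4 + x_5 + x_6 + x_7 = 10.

Substitute x'_i = x_i - 1 (so x'_i >= 0). Then sum x'_i = 10 - 7 = 3.
Stars and bars: C(3+7-1, 7-1) = C(9,6).

Final answer: C(9,6) = 84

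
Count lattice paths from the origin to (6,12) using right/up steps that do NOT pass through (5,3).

Total paths to (6,12): C(18,12) = 18564.
Paths through (5,3): C(8,3) x C(10,9) = 560.
Avoiding (5,3): 18564 - 560.

Final answer: 18004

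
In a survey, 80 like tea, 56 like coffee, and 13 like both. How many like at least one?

|A union B| = |A| + |B| - |A intersect B| = 80 + 56 - 13.

Final answer: 123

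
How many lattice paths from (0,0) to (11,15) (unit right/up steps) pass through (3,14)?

Paths (0,0)->(3,14): C(17,14) = 680.
Paths (3,14)->(11,15): C(9,1) = 9.
By multiplication principle: 680 x 9.

Final answer: 6120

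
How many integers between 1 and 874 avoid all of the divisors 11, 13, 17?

|div by 11|=79, |div by 13|=67, |div by 17|=51.
|div by 11&13|=6, |div by 11&17|=4, |div by 13&17|=3, |div by all|=0.
By inclusion-exclusion, divisible by at least one: 79+67+51-6-4-3+0 = 184.
Not divisible by any: 874 - 184.

Final answer: 690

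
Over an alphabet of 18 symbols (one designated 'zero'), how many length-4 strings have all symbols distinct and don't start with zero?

The leading digit has 17 choices (anything but zero); the next has 17 (anything but the first), then 16, and so on, one fewer each time.
Total: 17 x 17 x 16 x 15.

Final answer: 69360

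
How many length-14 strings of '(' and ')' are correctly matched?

This is a standard Catalan-number count: the answer is C_n. Here n = 7 (pairs).
Using C_0 = 1 and C_(k+1) = C_k x 2(2k+1)/(k+2), build up term by term: C_1=1, C_2=2, C_3=5, C_4=14, C_5=42, C_6=132, C_7=429.

Final answer: C_{7} = 429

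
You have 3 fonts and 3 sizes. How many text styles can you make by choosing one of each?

By the multiplication principle: 3 x 3.

Final answer: 9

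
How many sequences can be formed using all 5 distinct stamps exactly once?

The number of ways to arrange 5 distinct objects is 5!.

Final answer: 5! = 120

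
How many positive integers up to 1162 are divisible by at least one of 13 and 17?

Multiples of 13: 89. Multiples of 17: 68. Of both (lcm=221): 5.
By inclusion-exclusion: 89 + 68 - 5.

Final answer: 152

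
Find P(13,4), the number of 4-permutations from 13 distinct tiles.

P(13,4) = 13!/(13-4)! = 13!/9!.

Final answer: P(13,4) = 17160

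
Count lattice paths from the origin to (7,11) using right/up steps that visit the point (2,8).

Paths (0,0)->(2,8): C(10,8) = 45.
Paths (2,8)->(7,11): C(8,3) = 56.
By multiplication principle: 45 x 56.

Final answer: 2520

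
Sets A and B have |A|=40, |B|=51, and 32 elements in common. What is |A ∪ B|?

|A union B| = |A| + |B| - |A intersect B| = 40 + 51 - 32.

Final answer: 59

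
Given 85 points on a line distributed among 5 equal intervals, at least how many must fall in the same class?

By pigeonhole with 85 objects and 5 categories: ceiling(85/5).

Final answer: 17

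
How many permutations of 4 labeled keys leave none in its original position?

Derangements satisfy D(n) = (n-1)(D(n-1) + D(n-2)), starting from D(0)=1, D(1)=0.
D(2) = 1 x (0 + 1) = 1
D(3) = 2 x (1 + 0) = 2
D(4) = 3 x (D(3) + D(2)) = 3 x (2 + 1)

Final answer: D(4) = 9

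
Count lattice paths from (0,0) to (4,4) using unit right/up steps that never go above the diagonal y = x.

Total monotonic paths to (4,4): C(8,4) = 70.
By the reflection principle, paths that go above the diagonal number C(8,5) = 56.
Valid Dyck paths: 70 - 56.
(Check: C(8,4) - C(8,5) = C(8,4)/5, the Catalan number C_{4}.)

Final answer: C_{4} = 14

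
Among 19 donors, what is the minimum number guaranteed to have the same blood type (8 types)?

There are 8 possible values for blood type (8 types). With 19 donors and 8 categories, by pigeonhole: ceiling(19/8).

Final answer: 3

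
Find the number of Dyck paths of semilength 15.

Total monotonic paths to (15,15): C(30,15) = 155117520.
By the reflection principle, paths that go above the diagonal number C(30,16) = 145422675.
Valid Dyck paths: 155117520 - 145422675.
(This is the Catalan number C_{15}.)

Final answer: C_{15} = 9694845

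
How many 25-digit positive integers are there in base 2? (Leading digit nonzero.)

Leading digit: 1 options (nonzero). Other 24 digit(s): 2 options each.
Total: 1 x 2^24.

Final answer: 16777216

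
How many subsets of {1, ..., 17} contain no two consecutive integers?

Condition on whether n belongs to the subset: if not, any valid subset of {1, ..., n-1} works (a(n-1)); if so, n-1 is excluded and the rest is a valid subset of {1, ..., n-2} (a(n-2)). Hence a(n) = a(n-1) + a(n-2), a(1)=2, a(2)=3.
Building up term by term: a(1)=2, a(2)=3, a(3)=5, a(4)=8, a(5)=13, a(6)=21, a(7)=34, a(8)=55, a(9)=89, a(10)=144, a(11)=233, a(12)=377, a(13)=610, a(14)=987, a(15)=1597, a(16)=2584, a(17)=4181.

Final answer: 4181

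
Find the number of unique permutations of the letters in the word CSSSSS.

Letters (C:1, S:5). Total letters: 6.
Permutations = 6!/(5!).

Final answer: 6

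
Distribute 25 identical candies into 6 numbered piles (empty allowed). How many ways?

Stars and bars: C(n+k-1, k-1) = C(30,5).

Final answer: C(30,5) = 142506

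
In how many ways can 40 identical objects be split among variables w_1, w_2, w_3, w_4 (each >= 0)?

Stars and bars with 40 stars and 3 bars:
C(40+4-1, 4-1) = C(43,3).

Final answer: C(43,3) = 12341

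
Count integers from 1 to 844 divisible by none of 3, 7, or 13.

|div by 3|=281, |div by 7|=120, |div by 13|=64.
|div by 3&7|=40, |div by 3&13|=21, |div by 7&13|=9, |div by all|=3.
By inclusion-exclusion, divisible by at least one: 281+120+64-40-21-9+3 = 398.
Not divisible by any: 844 - 398.

Final answer: 446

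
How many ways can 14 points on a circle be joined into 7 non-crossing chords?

This is a standard Catalan-number count: the answer is C_n. Here n = 14/2 = 7.
C_n = C(2n,n)/(n+1), so C_{7} = C(14,7)/8 = 3432/8.

Final answer: C_{7} = 429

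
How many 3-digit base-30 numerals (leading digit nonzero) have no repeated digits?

The leading digit has 29 choices (anything but zero); the next has 29 (anything but the first), then 28, and so on, one fewer each time.
Total: 29 x 29 x 28.

Final answer: 23548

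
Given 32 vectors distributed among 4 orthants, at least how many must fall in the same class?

By pigeonhole with 32 objects and 4 categories: ceiling(32/4).

Final answer: 8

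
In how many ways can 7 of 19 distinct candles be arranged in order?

P(19,7) = 19!/(19-7)! = 19!/12!.

Final answer: P(19,7) = 253955520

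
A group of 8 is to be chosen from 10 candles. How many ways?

C(10,8) = 10!/(8! x (10-8)!).

Final answer: C(10,8) = 45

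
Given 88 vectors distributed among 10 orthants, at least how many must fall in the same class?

By pigeonhole with 88 objects and 10 categories: ceiling(88/10).

Final answer: 9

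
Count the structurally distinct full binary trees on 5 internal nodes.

This is a standard Catalan-number count: the answer is C_n. Here n = 5.
Using C_0 = 1 and C_(k+1) = C_k x 2(2k+1)/(k+2), build up term by term: C_1=1, C_2=2, C_3=5, C_4=14, C_5=42.

Final answer: C_{5} = 42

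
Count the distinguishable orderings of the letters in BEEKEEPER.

Letters (B:1, E:5, K:1, P:1, R:1). Total letters: 9.
Permutations = 9!/(5!).

Final answer: 3024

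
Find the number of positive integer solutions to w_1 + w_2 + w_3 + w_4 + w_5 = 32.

Substitute w'_i = w_i - 1 (so w'_i >= 0). Then sum w'_i = 32 - 5 = 27.
Stars and bars: C(27+5-1, 5-1) = C(31,4).

Final answer: C(31,4) = 31465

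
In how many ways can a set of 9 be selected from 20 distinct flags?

C(20,9) = 20!/(9! x 11!).

Final answer: \binom{20}{9} = 167960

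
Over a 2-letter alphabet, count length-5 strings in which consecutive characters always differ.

First character: 2 choices. Each subsequent: 1 choices (must differ from the previous one).
Total: 2 x 1^4.

Final answer: 2 x 1^{4} = 2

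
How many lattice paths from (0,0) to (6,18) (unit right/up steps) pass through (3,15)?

Paths (0,0)->(3,15): C(18,15) = 816.
Paths (3,15)->(6,18): C(6,3) = 20.
By multiplication principle: 816 x 20.

Final answer: 16320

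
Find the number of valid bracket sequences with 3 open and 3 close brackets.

The structures are counted by the Catalan number C_n. Here n = 3 (pairs).
C_n = C(2n,n) - C(2n,n+1), so C_{3} = C(6,3) - C(6,4) = 20 - 15.

Final answer: C_{3} = 5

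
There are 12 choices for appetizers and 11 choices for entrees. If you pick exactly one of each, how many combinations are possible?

By the multiplication principle: 12 x 11.

Final answer: 132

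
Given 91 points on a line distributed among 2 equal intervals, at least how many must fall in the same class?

By pigeonhole with 91 objects and 2 categories: ceiling(91/2).

Final answer: 46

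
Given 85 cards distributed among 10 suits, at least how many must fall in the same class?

By pigeonhole with 85 objects and 10 categories: ceiling(85/10).

Final answer: 9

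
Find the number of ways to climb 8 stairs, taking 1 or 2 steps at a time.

Let f(n) count the ways. The last step is size 1 or 2, so f(n) = f(n-1) + f(n-2) with f(1)=1, f(2)=2.
Building up term by term: f(1)=1, f(2)=2, f(3)=3, f(4)=5, f(5)=8, f(6)=13, f(7)=21, f(8)=34.

Final answer: 34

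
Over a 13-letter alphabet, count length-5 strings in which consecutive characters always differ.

Let g(n) count such strings. g(1) = 13, and each valid string of length n-1 extends in 12 ways (any symbol but the last), so g(n) = 12 g(n-1).
Total: g(5) = 13 x 12^4.

Final answer: 13 x 12^{4} = 269568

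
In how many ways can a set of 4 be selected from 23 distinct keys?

C(23,4) = 23!/(4! x (23-4)!).

Final answer: C(23,4) = 8855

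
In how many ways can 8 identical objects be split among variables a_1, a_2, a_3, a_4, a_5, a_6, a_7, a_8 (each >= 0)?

Stars and bars with 8 stars and 7 bars:
C(8+8-1, 8-1) = C(15,7).

Final answer: C(15,7) = 6435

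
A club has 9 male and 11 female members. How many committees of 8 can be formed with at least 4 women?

Sum over valid woman counts:
C(11,4)C(9,4) = 41580
C(11,5)C(9,3) = 38808
C(11,6)C(9,2) = 16632
C(11,7)C(9,1) = 2970
C(11,8)C(9,0) = 165
Total: 41580 + 38808 + 16632 + 2970 + 165.

Final answer: 100155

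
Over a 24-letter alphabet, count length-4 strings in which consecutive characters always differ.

Let g(n) count such strings. g(1) = 24, and each valid string of length n-1 extends in 23 ways (any symbol but the last), so g(n) = 23 g(n-1).
Total: g(4) = 24 x 23^3.

Final answer: 24 x 23^{3} = 292008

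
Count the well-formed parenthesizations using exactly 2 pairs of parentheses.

This is a standard Catalan-number count: the answer is C_n. Here n = 2 (pairs).
C_n = (2n)!/(n!(n+1)!), so C_{2} = 4!/(2! x 3!) = C(4,2)/3 = 6/3.

Final answer: C_{2} = 2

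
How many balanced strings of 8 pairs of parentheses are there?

The structures are counted by the Catalan number C_n. Here n = 8 (pairs).
C_n = (2n)!/(n!(n+1)!), so C_{8} = 16!/(8! x 9!) = C(16,8)/9 = 12870/9.

Final answer: C_{8} = 1430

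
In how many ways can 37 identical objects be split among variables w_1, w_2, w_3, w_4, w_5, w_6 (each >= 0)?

Stars and bars with 37 stars and 5 bars:
C(37+6-1, 6-1) = C(42,5).

Final answer: C(42,5) = 850668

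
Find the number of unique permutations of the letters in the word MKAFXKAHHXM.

Letters (A:2, F:1, H:2, K:2, M:2, X:2). Total letters: 11.
Permutations = 11!/(2! x 2! x 2! x 2! x 2!).

Final answer: 1247400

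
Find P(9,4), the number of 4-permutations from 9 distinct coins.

P(9,4) = 9!/(9-4)! = 9!/5!.

Final answer: P(9,4) = 3024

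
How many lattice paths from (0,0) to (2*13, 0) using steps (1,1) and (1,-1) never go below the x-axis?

Total monotonic paths to (13,13): C(26,13) = 10400600.
By the reflection principle, paths that go above the diagonal number C(26,14) = 9657700.
Valid Dyck paths: 10400600 - 9657700.
(Equivalently, C_{13} = C(26,13)/14 = 10400600/14.)

Final answer: C_{13} = 742900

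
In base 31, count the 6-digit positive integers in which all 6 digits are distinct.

First digit: 30 (nonzero). Second: 30 (not first). Third: 29, etc.
Total: 30 x 30 x 29 x 28 x 27 x 26.

Final answer: 513021600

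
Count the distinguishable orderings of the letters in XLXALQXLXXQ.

Letters (A:1, L:3, Q:2, X:5). Total letters: 11.
Permutations = 11!/(5! x 3! x 2!).

Final answer: 27720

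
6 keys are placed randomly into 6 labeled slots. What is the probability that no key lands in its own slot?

D(n) = (n-1)(D(n-1) + D(n-2)), D(0)=1, D(1)=0.
Building up: D(2)=1, D(3)=2, D(4)=9, D(5)=44, D(6)=265.
Total arrangements: 6! = 720.
Probability = D(6)/6! = 53/144.

Final answer: D(6)/6! = 265/720 = 0.368056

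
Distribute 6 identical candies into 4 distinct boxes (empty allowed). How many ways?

Stars and bars: C(n+k-1, k-1) = C(9,3).

Final answer: C(9,3) = 84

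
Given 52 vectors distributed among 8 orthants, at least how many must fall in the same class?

By pigeonhole with 52 objects and 8 categories: ceiling(52/8).

Final answer: 7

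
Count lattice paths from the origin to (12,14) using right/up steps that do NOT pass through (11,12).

Total paths to (12,14): C(26,14) = 9657700.
Paths through (11,12): C(23,12) x C(3,2) = 4056234.
Avoiding (11,12): 9657700 - 4056234.

Final answer: 5601466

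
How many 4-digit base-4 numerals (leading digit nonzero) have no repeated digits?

The leading digit has 3 choices (anything but zero); the next has 3 (anything but the first), then 2, and so on, one fewer each time.
Total: 3 x 3 x 2 x 1.

Final answer: 18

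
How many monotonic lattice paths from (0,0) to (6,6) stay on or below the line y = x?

Total monotonic paths to (6,6): C(12,6) = 924.
A path is bad iff it touches y = x + 1; reflecting its initial segment maps bad paths bijectively onto all paths to (5,7), of which there are C(12,7) = 792.
Valid Dyck paths: 924 - 792.
(This is the Catalan number C_{6}.)

Final answer: C_{6} = 132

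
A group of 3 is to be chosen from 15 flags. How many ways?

C(15,3) = 15!/(3! x 12!).

Final answer: \binom{15}{3} = 455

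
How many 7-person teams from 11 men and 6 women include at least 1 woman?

Sum over valid woman counts:
C(6,1)C(11,6) = 2772
C(6,2)C(11,5) = 6930
C(6,3)C(11,4) = 6600
C(6,4)C(11,3) = 2475
C(6,5)C(11,2) = 330
C(6,6)C(11,1) = 11
Total: 2772 + 6930 + 6600 + 2475 + 330 + 11.

Final answer: 19118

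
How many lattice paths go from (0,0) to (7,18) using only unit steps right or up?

Each path has 7 right steps and 18 up steps in some order (25 steps total).
Choose which 18 of the 25 steps are up: C(25,18).

Final answer: C(25,18) = 480700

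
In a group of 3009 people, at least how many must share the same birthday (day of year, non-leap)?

There are 365 possible values for birthday (day of year, non-leap). With 3009 people and 365 categories, by pigeonhole: ceiling(3009/365).

Final answer: 9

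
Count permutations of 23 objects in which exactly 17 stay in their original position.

Choose which 17 elements are fixed: C(23,17) = 100947.
Derange the remaining 6 using D(j) = (j-1)(D(j-1) + D(j-2)), D(0)=1, D(1)=0: D(2)=1, D(3)=2, D(4)=9, D(5)=44, D(6)=265.
Total: 100947 x 265.

Final answer: C(23,17) D(6) = 26750955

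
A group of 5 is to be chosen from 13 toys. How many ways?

C(13,5) = 13!/(5! x (13-5)!).

Final answer: C(13,5) = 1287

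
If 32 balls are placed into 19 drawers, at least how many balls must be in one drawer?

By the pigeonhole principle: ceiling(32/19).

Final answer: 2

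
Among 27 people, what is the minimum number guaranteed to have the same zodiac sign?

There are 12 possible values for zodiac sign. With 27 people and 12 categories, by pigeonhole: ceiling(27/12).

Final answer: 3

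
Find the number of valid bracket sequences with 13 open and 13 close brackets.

This is counted by the nth Catalan number C_n. Here n = 13 (pairs).
C_n = C(2n,n) - C(2n,n+1), so C_{13} = C(26,13) - C(26,14) = 10400600 - 9657700.

Final answer: C_{13} = 742900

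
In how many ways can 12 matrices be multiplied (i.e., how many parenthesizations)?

This is a standard Catalan-number count: the answer is C_n. Here n = 12 - 1 = 11.
Using C_0 = 1 and C_(k+1) = C_k x 2(2k+1)/(k+2), build up term by term: C_1=1, C_2=2, C_3=5, C_4=14, C_5=42, C_6=132, C_7=429, C_8=1430, C_9=4862, C_10=16796, C_11=58786.

Final answer: C_{11} = 58786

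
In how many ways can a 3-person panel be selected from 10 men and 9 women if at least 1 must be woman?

Sum over valid woman counts:
C(9,1)C(10,2) = 405
C(9,2)C(10,1) = 360
C(9,3)C(10,0) = 84
Total: 405 + 360 + 84.

Final answer: 849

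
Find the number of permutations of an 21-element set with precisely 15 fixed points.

Choose which 15 elements are fixed: C(21,15) = 54264.
Derange the remaining 6 using D(j) = (j-1)(D(j-1) + D(j-2)), D(0)=1, D(1)=0: D(2)=1, D(3)=2, D(4)=9, D(5)=44, D(6)=265.
Total: 54264 x 265.

Final answer: C(21,15) D(6) = 14379960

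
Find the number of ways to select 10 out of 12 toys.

C(12,10) = 12!/(10! x 2!).

Final answer: \binom{12}{10} = 66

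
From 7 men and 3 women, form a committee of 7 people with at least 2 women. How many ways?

Sum over valid woman counts:
C(3,2)C(7,5) = 63
C(3,3)C(7,4) = 35
Total: 63 + 35.

Final answer: 98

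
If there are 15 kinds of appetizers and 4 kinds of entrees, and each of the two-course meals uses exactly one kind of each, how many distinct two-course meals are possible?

By the multiplication principle: 15 x 4.

Final answer: 60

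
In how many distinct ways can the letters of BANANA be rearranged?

Letters (A:3, B:1, N:2). Total letters: 6.
Permutations = 6!/(3! x 2!).

Final answer: 60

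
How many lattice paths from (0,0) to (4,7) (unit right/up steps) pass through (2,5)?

Paths (0,0)->(2,5): C(7,5) = 21.
Paths (2,5)->(4,7): C(4,2) = 6.
By multiplication principle: 21 x 6.

Final answer: 126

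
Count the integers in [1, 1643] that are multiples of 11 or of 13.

Multiples of 11: 149. Multiples of 13: 126. Of both (lcm=143): 11.
By inclusion-exclusion: 149 + 126 - 11.

Final answer: 264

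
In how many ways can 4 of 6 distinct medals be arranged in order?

P(6,4) = 6!/(6-4)! = 6!/2!.

Final answer: P(6,4) = 360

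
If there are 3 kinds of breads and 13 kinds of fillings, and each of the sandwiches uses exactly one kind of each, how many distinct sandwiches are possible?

By the multiplication principle: 3 x 13.

Final answer: 39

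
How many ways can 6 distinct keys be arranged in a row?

The number of ways to arrange 6 distinct objects is 6!.

Final answer: 6! = 720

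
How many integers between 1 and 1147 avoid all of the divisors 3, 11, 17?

|div by 3|=382, |div by 11|=104, |div by 17|=67.
|div by 3&11|=34, |div by 3&17|=22, |div by 11&17|=6, |div by all|=2.
By inclusion-exclusion, divisible by at least one: 382+104+67-34-22-6+2 = 493.
Not divisible by any: 1147 - 493.

Final answer: 654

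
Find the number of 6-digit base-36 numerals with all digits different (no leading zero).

First digit: 35 (nonzero). Second: 35 (not first). Third: 34, etc.
Total: 35 x 35 x 34 x 33 x 32 x 31.

Final answer: 1363454400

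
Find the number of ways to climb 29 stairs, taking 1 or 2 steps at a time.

Condition on the final move: it is a 1-step (f(n-1) ways to get there) or a 2-step (f(n-2) ways), so f(n) = f(n-1) + f(n-2), with f(1)=1, f(2)=2.
Computing successive values: f(1)=1, f(2)=2, f(3)=3, f(4)=5, f(5)=8, f(6)=13, f(7)=21, f(8)=34, f(9)=55, f(10)=89, f(11)=144, f(12)=233, f(13)=377, f(14)=610, f(15)=987, f(16)=1597, f(17)=2584, f(18)=4181, f(19)=6765, f(20)=10946, f(21)=17711, f(22)=28657, f(23)=46368, f(24)=75025, f(25)=121393, f(26)=196418, f(27)=317811, f(28)=514229, f(29)=832040.

Final answer: 832040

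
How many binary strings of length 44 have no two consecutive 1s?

Let a(n) count valid strings. If the last bit is 0 the prefix is any valid string of length n-1; if it is 1 the string must end in 01 with a valid prefix of length n-2. So a(n) = a(n-1) + a(n-2), a(1)=2, a(2)=3.
Computing successive values: a(1)=2, a(2)=3, a(3)=5, a(4)=8, a(5)=13, a(6)=21, a(7)=34, a(8)=55, a(9)=89, a(10)=144, a(11)=233, a(12)=377, a(13)=610, a(14)=987, a(15)=1597, a(16)=2584, a(17)=4181, a(18)=6765, a(19)=10946, a(20)=17711, a(21)=28657, a(22)=46368, a(23)=75025, a(24)=121393, a(25)=196418, a(26)=317811, a(27)=514229, a(28)=832040, a(29)=1346269, a(30)=2178309, a(31)=3524578, a(32)=5702887, a(33)=9227465, a(34)=14930352, a(35)=24157817, a(36)=39088169, a(37)=63245986, a(38)=102334155, a(39)=165580141, a(40)=267914296, a(41)=433494437, a(42)=701408733, a(43)=1134903170, a(44)=1836311903.

Final answer: 1836311903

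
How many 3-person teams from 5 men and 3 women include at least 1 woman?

Sum over valid woman counts:
C(3,1)C(5,2) = 30
C(3,2)C(5,1) = 15
C(3,3)C(5,0) = 1
Total: 30 + 15 + 1.

Final answer: 46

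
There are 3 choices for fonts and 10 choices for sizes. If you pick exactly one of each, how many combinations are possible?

By the multiplication principle: 3 x 10.

Final answer: 30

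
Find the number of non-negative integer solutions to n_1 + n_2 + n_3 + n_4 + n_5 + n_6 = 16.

Stars and bars with 16 stars and 5 bars:
C(16+6-1, 6-1) = C(21,5).

Final answer: C(21,5) = 20349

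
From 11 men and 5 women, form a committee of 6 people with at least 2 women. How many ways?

Sum over valid woman counts:
C(5,2)C(11,4) = 3300
C(5,3)C(11,3) = 1650
C(5,4)C(11,2) = 275
C(5,5)C(11,1) = 11
Total: 3300 + 1650 + 275 + 11.

Final answer: 5236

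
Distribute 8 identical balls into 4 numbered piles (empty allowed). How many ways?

Stars and bars: C(n+k-1, k-1) = C(11,3).

Final answer: C(11,3) = 165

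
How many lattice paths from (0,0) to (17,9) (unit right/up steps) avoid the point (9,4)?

Total paths to (17,9): C(26,9) = 3124550.
Paths through (9,4): C(13,4) x C(13,5) = 920205.
Avoiding (9,4): 3124550 - 920205.

Final answer: 2204345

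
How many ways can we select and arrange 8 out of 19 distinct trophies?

P(19,8) = 19!/(19-8)! = 19!/11!.

Final answer: P(19,8) = 3047466240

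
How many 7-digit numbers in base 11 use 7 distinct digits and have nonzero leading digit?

First digit: 10 (nonzero). Second: 10 (not first). Third: 9, etc.
Total: 10 x 10 x 9 x 8 x 7 x 6 x 5.

Final answer: 1512000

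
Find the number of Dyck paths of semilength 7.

Total monotonic paths to (7,7): C(14,7) = 3432.
A path is bad iff it touches y = x + 1; reflecting its initial segment maps bad paths bijectively onto all paths to (6,8), of which there are C(14,8) = 3003.
Valid Dyck paths: 3432 - 3003.
(Check: C(14,7) - C(14,8) = C(14,7)/8, the Catalan number C_{7}.)

Final answer: C_{7} = 429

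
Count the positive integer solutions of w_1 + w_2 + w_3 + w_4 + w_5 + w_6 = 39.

Substitute w'_i = w_i - 1 (so w'_i >= 0). Then sum w'_i = 39 - 6 = 33.
Stars and bars: C(33+6-1, 6-1) = C(38,5).

Final answer: C(38,5) = 501942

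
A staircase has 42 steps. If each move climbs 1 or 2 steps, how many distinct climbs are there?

Let f(n) count the ways. The last step is size 1 or 2, so f(n) = f(n-1) + f(n-2) with f(1)=1, f(2)=2.
Iterating the recurrence: f(1)=1, f(2)=2, f(3)=3, f(4)=5, f(5)=8, f(6)=13, f(7)=21, f(8)=34, f(9)=55, f(10)=89, f(11)=144, f(12)=233, f(13)=377, f(14)=610, f(15)=987, f(16)=1597, f(17)=2584, f(18)=4181, f(19)=6765, f(20)=10946, f(21)=17711, f(22)=28657, f(23)=46368, f(24)=75025, f(25)=121393, f(26)=196418, f(27)=317811, f(28)=514229, f(29)=832040, f(30)=1346269, f(31)=2178309, f(32)=3524578, f(33)=5702887, f(34)=9227465, f(35)=14930352, f(36)=24157817, f(37)=39088169, f(38)=63245986, f(39)=102334155, f(40)=165580141, f(41)=267914296, f(42)=433494437.

Final answer: 433494437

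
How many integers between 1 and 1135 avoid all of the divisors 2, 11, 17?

|div by 2|=567, |div by 11|=103, |div by 17|=66.
|div by 2&11|=51, |div by 2&17|=33, |div by 11&17|=6, |div by all|=3.
By inclusion-exclusion, divisible by at least one: 567+103+66-51-33-6+3 = 649.
Not divisible by any: 1135 - 649.

Final answer: 486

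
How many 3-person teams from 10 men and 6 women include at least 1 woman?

Sum over valid woman counts:
C(6,1)C(10,2) = 270
C(6,2)C(10,1) = 150
C(6,3)C(10,0) = 20
Total: 270 + 150 + 20.

Final answer: 440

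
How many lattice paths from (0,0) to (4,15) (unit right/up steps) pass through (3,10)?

Paths (0,0)->(3,10): C(13,10) = 286.
Paths (3,10)->(4,15): C(6,5) = 6.
By multiplication principle: 286 x 6.

Final answer: 1716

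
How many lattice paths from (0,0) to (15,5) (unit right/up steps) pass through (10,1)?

Paths (0,0)->(10,1): C(11,1) = 11.
Paths (10,1)->(15,5): C(9,4) = 126.
By multiplication principle: 11 x 126.

Final answer: 1386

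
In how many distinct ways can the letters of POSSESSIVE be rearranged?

Letters (E:2, I:1, O:1, P:1, S:4, V:1). Total letters: 10.
Permutations = 10!/(4! x 2!).

Final answer: 75600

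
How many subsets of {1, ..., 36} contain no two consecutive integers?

Condition on whether n belongs to the subset: if not, any valid subset of {1, ..., n-1} works (a(n-1)); if so, n-1 is excluded and the rest is a valid subset of {1, ..., n-2} (a(n-2)). Hence a(n) = a(n-1) + a(n-2), a(1)=2, a(2)=3.
Iterating the recurrence: a(1)=2, a(2)=3, a(3)=5, a(4)=8, a(5)=13, a(6)=21, a(7)=34, a(8)=55, a(9)=89, a(10)=144, a(11)=233, a(12)=377, a(13)=610, a(14)=987, a(15)=1597, a(16)=2584, a(17)=4181, a(18)=6765, a(19)=10946, a(20)=17711, a(21)=28657, a(22)=46368, a(23)=75025, a(24)=121393, a(25)=196418, a(26)=317811, a(27)=514229, a(28)=832040, a(29)=1346269, a(30)=2178309, a(31)=3524578, a(32)=5702887, a(33)=9227465, a(34)=14930352, a(35)=24157817, a(36)=39088169.

Final answer: 39088169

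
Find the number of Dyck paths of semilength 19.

Total monotonic paths to (19,19): C(38,19) = 35345263800.
Paths that cross above y=x (reflection bijection): C(38,20) = 33578000610.
Valid Dyck paths: 35345263800 - 33578000610.
(This is the Catalan number C_{19}.)

Final answer: C_{19} = 1767263190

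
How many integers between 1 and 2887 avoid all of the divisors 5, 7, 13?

|div by 5|=577, |div by 7|=412, |div by 13|=222.
|div by 5&7|=82, |div by 5&13|=44, |div by 7&13|=31, |div by all|=6.
By inclusion-exclusion, divisible by at least one: 577+412+222-82-44-31+6 = 1060.
Not divisible by any: 2887 - 1060.

Final answer: 1827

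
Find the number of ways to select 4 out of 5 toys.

C(5,4) = 5!/(4! x (5-4)!).

Final answer: C(5,4) = 5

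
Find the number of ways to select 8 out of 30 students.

C(30,8) = 30!/(8! x 22!).

Final answer: \binom{30}{8} = 5852925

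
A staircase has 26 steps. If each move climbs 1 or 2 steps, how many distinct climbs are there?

Let f(n) be the number of climbs. Removing the last move (1 or 2 steps) gives f(n) = f(n-1) + f(n-2); base cases f(1)=1, f(2)=2.
Iterating the recurrence: f(1)=1, f(2)=2, f(3)=3, f(4)=5, f(5)=8, f(6)=13, f(7)=21, f(8)=34, f(9)=55, f(10)=89, f(11)=144, f(12)=233, f(13)=377, f(14)=610, f(15)=987, f(16)=1597, f(17)=2584, f(18)=4181, f(19)=6765, f(20)=10946, f(21)=17711, f(22)=28657, f(23)=46368, f(24)=75025, f(25)=121393, f(26)=196418.

Final answer: 196418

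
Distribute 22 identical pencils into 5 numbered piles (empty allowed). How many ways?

Stars and bars: C(n+k-1, k-1) = C(26,4).

Final answer: C(26,4) = 14950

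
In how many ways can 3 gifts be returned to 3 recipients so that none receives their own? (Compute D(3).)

Derangements satisfy D(n) = (n-1)(D(n-1) + D(n-2)), starting from D(0)=1, D(1)=0.
D(2) = 1 x (0 + 1) = 1
D(3) = 2 x (D(2) + D(1)) = 2 x (1 + 0)

Final answer: D(3) = 2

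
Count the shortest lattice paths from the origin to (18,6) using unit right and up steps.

Each path has 18 right steps and 6 up steps in some order (24 steps total).
Choose which 6 of the 24 steps are up: C(24,6).

Final answer: C(24,6) = 134596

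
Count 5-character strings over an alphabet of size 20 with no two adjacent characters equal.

Let g(n) count such strings. g(1) = 20, and each valid string of length n-1 extends in 19 ways (any symbol but the last), so g(n) = 19 g(n-1).
Total: g(5) = 20 x 19^4.

Final answer: 20 x 19^{4} = 2606420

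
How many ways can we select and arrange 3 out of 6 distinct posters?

P(6,3) = 6!/(6-3)! = 6!/3!.

Final answer: P(6,3) = 120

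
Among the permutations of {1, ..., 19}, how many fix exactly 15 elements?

Choose which 15 elements are fixed: C(19,15) = 3876.
Derange the remaining 4 using D(j) = (j-1)(D(j-1) + D(j-2)), D(0)=1, D(1)=0: D(2)=1, D(3)=2, D(4)=9.
Total: 3876 x 9.

Final answer: C(19,15) D(4) = 34884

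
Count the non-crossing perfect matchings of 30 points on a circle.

The structures are counted by the Catalan number C_n. Here n = 30/2 = 15.
C_n = (2n)!/(n!(n+1)!), so C_{15} = 30!/(15! x 16!) = C(30,15)/16 = 155117520/16.

Final answer: C_{15} = 9694845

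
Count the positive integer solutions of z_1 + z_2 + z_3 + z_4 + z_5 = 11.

Substitute z'_i = z_i - 1 (so z'_i >= 0). Then sum z'_i = 11 - 5 = 6.
Stars and bars: C(6+5-1, 5-1) = C(10,4).

Final answer: C(10,4) = 210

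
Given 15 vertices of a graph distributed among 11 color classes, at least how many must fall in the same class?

By pigeonhole with 15 objects and 11 categories: ceiling(15/11).

Final answer: 2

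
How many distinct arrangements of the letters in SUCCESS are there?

Letters (C:2, E:1, S:3, U:1). Total letters: 7.
Permutations = 7!/(3! x 2!).

Final answer: 420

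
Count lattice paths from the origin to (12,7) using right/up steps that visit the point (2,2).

Paths (0,0)->(2,2): C(4,2) = 6.
Paths (2,2)->(12,7): C(15,5) = 3003.
By multiplication principle: 6 x 3003.

Final answer: 18018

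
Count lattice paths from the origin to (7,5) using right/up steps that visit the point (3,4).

Paths (0,0)->(3,4): C(7,4) = 35.
Paths (3,4)->(7,5): C(5,1) = 5.
By multiplication principle: 35 x 5.

Final answer: 175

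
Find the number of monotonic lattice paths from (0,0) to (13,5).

Each path has 13 right steps and 5 up steps in some order (18 steps total).
Choose which 5 of the 18 steps are up: C(18,5).

Final answer: C(18,5) = 8568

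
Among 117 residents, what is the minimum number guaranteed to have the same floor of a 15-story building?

There are 15 possible values for floor of a 15-story building. With 117 residents and 15 categories, by pigeonhole: ceiling(117/15).

Final answer: 8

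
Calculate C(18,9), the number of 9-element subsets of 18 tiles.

C(18,9) = 18!/(9! x 9!).

Final answer: \binom{18}{9} = 48620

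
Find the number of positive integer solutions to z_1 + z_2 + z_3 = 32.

Substitute z'_i = z_i - 1 (so z'_i >= 0). Then sum z'_i = 32 - 3 = 29.
Stars and bars: C(29+3-1, 3-1) = C(31,2).

Final answer: C(31,2) = 465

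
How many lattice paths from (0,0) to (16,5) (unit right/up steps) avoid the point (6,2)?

Total paths to (16,5): C(21,5) = 20349.
Paths through (6,2): C(8,2) x C(13,3) = 8008.
Avoiding (6,2): 20349 - 8008.

Final answer: 12341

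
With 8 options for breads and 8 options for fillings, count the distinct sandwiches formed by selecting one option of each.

By the multiplication principle: 8 x 8.

Final answer: 64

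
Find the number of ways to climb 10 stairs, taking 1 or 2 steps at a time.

Condition on the final move: it is a 1-step (f(n-1) ways to get there) or a 2-step (f(n-2) ways), so f(n) = f(n-1) + f(n-2), with f(1)=1, f(2)=2.
Iterating the recurrence: f(1)=1, f(2)=2, f(3)=3, f(4)=5, f(5)=8, f(6)=13, f(7)=21, f(8)=34, f(9)=55, f(10)=89.

Final answer: 89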